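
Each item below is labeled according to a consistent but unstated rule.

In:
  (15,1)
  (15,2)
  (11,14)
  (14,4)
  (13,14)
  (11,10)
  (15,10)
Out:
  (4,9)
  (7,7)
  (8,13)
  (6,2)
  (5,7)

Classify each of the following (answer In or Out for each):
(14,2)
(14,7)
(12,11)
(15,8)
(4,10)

In, In, In, In, Out

All 'In' examples share one property — first ≥ 9 — and every 'Out' example lacks it.
In: (14,2), since first 14. In: (14,7), since first 14. In: (12,11), since first 12. In: (15,8), since first 15. Out: (4,10), since first 4.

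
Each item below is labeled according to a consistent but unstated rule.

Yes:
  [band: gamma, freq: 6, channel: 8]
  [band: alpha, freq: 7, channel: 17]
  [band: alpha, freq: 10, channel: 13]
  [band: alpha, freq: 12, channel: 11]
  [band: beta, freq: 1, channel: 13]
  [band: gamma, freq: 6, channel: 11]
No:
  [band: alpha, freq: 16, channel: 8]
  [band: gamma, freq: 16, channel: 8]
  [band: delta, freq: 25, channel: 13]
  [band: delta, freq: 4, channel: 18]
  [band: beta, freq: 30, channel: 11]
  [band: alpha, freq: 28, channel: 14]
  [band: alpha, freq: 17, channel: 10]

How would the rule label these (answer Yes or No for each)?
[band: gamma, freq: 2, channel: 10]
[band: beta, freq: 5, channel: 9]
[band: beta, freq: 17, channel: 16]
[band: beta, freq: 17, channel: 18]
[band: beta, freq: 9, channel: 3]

'Yes' ⟺ channel ≤ 17 AND freq ≤ 12.

Yes, Yes, No, No, Yes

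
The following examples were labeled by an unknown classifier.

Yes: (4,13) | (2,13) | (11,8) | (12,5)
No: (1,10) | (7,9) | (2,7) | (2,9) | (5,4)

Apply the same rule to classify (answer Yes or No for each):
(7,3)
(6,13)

No, Yes

One predicate separates the groups cleanly: max ≥ 11.
(7,3) → max 7 → No.
(6,13) → max 13 → Yes.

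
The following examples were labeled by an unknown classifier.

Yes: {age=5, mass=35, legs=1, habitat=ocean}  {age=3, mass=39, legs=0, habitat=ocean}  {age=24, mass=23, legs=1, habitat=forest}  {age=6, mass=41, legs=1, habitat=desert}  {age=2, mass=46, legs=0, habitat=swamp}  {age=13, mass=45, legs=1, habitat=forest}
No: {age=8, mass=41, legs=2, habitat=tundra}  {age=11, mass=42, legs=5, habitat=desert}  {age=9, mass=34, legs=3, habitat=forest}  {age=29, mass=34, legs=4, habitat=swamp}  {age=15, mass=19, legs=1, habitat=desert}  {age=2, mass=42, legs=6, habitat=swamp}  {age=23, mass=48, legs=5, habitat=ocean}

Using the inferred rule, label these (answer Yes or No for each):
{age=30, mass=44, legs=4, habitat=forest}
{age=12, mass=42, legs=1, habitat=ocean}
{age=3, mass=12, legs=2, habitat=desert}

No, Yes, No

All 'Yes' examples share one property — mass ≥ 23 AND legs ≤ 1 — and every 'No' example lacks it.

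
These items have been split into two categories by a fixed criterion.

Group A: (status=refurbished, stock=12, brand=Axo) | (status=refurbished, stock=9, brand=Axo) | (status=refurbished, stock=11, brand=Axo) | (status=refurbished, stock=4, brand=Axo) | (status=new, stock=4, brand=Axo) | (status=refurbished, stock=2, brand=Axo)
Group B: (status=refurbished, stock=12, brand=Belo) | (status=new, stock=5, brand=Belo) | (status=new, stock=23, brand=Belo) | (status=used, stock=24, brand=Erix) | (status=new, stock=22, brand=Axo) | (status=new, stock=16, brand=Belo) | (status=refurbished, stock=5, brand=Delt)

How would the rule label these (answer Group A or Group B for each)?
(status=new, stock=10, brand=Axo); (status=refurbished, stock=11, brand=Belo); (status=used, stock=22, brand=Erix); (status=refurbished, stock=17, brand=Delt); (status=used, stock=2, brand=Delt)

The common property of the 'Group A' items is: brand is Axo AND stock ≤ 12. No 'Group B' item has it.

Group A, Group B, Group B, Group B, Group B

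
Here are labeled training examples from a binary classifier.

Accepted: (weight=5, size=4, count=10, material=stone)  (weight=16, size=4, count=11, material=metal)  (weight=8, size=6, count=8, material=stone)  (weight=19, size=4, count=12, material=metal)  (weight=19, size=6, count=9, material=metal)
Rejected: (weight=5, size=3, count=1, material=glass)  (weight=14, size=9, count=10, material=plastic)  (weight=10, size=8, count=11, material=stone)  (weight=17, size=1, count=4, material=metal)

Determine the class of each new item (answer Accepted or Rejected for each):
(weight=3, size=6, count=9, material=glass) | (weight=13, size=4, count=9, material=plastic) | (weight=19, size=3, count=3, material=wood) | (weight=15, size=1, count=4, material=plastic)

Accepted, Accepted, Rejected, Rejected

The simplest hypothesis consistent with all the labels is: size ≥ 4 AND size ≤ 6.
(weight=3, size=6, count=9, material=glass): size = 6 — matches, so Accepted.
(weight=13, size=4, count=9, material=plastic): size = 4 — matches, so Accepted.
(weight=19, size=3, count=3, material=wood): size = 3 — doesn't qualify, so Rejected.
(weight=15, size=1, count=4, material=plastic): size = 1 — doesn't qualify, so Rejected.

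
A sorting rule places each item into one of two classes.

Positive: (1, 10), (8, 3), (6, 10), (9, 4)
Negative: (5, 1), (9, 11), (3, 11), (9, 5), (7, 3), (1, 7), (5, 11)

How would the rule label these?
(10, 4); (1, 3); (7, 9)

Positive, Negative, Negative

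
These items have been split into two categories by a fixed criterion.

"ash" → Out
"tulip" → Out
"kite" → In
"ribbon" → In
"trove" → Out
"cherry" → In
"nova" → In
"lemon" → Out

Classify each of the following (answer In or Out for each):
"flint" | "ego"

Out, Out

One predicate separates the groups cleanly: even length.
"flint": length 5 — lacks this property, so Out.
"ego": length 3 — lacks this property, so Out.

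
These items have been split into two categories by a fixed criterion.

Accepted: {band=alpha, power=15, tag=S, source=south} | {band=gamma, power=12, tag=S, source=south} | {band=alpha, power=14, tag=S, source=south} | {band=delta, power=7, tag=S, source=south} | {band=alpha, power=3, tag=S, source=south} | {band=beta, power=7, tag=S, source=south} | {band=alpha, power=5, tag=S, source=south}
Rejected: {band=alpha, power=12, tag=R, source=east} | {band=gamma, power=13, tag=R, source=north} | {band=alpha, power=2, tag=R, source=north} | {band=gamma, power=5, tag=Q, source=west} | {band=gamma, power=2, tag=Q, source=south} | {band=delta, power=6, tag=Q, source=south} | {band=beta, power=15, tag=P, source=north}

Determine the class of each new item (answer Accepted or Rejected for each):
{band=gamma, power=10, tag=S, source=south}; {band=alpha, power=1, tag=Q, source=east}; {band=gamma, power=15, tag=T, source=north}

Accepted, Rejected, Rejected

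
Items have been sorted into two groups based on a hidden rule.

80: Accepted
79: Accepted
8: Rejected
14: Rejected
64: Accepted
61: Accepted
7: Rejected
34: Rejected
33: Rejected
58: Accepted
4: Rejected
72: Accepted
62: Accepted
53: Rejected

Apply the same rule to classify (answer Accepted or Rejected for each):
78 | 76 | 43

Accepted, Accepted, Rejected

The distinguishing property — at least 58 — holds for all the 'Accepted' cases and none of the 'Rejected' cases.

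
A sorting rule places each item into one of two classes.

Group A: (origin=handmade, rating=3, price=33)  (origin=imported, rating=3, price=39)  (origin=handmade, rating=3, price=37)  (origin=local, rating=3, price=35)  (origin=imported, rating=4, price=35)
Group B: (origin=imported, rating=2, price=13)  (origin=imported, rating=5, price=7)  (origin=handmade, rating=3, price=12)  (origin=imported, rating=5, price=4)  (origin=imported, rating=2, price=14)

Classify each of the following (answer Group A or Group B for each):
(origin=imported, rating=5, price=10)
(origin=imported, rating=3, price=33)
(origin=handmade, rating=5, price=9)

Group B, Group A, Group B

The rule appears to be: price ≥ 33.
(origin=imported, rating=5, price=10): price = 10 — fails this test, so Group B. (origin=imported, rating=3, price=33): price = 33 — fits, so Group A. (origin=handmade, rating=5, price=9): price = 9 — fails this test, so Group B.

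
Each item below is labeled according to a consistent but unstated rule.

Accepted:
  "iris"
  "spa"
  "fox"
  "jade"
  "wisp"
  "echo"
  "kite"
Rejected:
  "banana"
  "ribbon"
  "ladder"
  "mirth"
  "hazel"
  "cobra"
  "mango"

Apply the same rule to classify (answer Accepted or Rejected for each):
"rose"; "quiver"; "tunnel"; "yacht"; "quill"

Accepted, Rejected, Rejected, Rejected, Rejected

'Accepted' ⟺ length ≤ 4.
"rose" → length 4 → Accepted. "quiver" → length 6 → Rejected. "tunnel" → length 6 → Rejected. "yacht" → length 5 → Rejected. "quill" → length 5 → Rejected.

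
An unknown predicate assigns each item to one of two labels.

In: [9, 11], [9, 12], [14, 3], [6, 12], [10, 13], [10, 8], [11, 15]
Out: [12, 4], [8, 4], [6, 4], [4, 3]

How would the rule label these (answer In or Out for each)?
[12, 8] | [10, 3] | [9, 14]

The distinguishing property — sum ≥ 17 — holds for all the 'In' cases and none of the 'Out' cases.

In, Out, In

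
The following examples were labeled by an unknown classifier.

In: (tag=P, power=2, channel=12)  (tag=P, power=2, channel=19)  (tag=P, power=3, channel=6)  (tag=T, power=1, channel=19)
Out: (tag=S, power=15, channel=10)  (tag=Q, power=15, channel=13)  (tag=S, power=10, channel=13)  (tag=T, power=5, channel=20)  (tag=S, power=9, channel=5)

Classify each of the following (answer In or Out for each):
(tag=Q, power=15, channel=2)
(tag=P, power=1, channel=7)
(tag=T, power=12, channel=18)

The distinguishing property — power ≤ 3 — holds for all the 'In' cases and none of the 'Out' cases.
(tag=Q, power=15, channel=2): Out (power = 15). (tag=P, power=1, channel=7): In (power = 1). (tag=T, power=12, channel=18): Out (power = 12).

Out, In, Out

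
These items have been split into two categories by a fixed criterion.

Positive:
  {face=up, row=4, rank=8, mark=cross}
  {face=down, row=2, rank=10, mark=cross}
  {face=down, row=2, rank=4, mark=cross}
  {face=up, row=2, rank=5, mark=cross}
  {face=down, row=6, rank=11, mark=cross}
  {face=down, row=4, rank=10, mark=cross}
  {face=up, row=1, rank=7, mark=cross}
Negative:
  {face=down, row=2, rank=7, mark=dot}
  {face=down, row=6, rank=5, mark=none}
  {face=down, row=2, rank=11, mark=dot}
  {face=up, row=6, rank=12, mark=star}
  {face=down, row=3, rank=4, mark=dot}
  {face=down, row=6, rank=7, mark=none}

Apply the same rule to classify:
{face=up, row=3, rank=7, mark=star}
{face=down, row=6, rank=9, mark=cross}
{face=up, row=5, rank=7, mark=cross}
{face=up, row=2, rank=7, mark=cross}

Negative, Positive, Positive, Positive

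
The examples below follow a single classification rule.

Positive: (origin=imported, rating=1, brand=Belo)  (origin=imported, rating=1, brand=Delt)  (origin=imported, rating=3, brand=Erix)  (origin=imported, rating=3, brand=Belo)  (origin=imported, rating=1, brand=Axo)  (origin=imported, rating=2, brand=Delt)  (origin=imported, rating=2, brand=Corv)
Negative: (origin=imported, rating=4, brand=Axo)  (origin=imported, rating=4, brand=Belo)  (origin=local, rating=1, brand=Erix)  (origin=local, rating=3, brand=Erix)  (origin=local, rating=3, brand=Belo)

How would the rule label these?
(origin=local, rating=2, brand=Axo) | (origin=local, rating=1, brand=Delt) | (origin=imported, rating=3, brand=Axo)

Negative, Negative, Positive

The common property of the 'Positive' items is: origin is imported AND rating ≤ 3. No 'Negative' item has it.
(origin=local, rating=2, brand=Axo): origin is local, rating = 2, lacks this property → Negative. (origin=local, rating=1, brand=Delt): origin is local, rating = 1, lacks this property → Negative. (origin=imported, rating=3, brand=Axo): origin is imported, rating = 3, meets the rule → Positive.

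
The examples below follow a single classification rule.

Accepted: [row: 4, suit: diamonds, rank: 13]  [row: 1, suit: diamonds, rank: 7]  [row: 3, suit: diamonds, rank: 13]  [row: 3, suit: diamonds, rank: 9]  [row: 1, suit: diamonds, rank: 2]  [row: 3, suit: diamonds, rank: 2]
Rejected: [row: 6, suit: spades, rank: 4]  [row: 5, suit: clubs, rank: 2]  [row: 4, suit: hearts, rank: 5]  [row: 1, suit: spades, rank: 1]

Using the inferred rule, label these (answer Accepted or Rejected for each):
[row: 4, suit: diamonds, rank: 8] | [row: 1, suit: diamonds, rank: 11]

All 'Accepted' examples share one property — suit is diamonds — and every 'Rejected' example lacks it.
[row: 4, suit: diamonds, rank: 8] → suit is diamonds → Accepted. [row: 1, suit: diamonds, rank: 11] → suit is diamonds → Accepted.

Accepted, Accepted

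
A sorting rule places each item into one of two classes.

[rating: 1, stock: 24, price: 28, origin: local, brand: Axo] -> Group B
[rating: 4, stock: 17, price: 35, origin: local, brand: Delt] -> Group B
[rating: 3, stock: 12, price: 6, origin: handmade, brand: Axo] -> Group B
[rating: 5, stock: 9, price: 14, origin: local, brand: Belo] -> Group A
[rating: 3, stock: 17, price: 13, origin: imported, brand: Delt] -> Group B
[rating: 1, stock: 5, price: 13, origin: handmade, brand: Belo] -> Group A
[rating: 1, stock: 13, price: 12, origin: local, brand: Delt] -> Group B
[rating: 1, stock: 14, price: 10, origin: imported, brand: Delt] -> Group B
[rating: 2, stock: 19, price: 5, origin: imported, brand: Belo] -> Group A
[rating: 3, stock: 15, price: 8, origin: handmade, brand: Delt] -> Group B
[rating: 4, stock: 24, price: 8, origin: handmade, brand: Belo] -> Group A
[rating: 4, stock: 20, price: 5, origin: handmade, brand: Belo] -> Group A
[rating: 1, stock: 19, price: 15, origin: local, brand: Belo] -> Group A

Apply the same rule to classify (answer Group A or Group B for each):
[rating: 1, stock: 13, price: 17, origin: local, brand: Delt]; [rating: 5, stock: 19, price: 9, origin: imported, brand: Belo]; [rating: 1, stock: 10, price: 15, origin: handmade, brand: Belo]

A rule that fits every label: brand is Belo — true of each 'Group A' example, false of each 'Group B' one.
[rating: 1, stock: 13, price: 17, origin: local, brand: Delt]: brand is Delt, does not pass → Group B. [rating: 5, stock: 19, price: 9, origin: imported, brand: Belo]: brand is Belo, fits → Group A. [rating: 1, stock: 10, price: 15, origin: handmade, brand: Belo]: brand is Belo, fits → Group A.

Group B, Group A, Group A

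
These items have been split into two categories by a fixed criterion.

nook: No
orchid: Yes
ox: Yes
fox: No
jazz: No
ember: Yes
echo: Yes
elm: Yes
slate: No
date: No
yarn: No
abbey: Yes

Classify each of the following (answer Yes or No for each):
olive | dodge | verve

Yes, No, No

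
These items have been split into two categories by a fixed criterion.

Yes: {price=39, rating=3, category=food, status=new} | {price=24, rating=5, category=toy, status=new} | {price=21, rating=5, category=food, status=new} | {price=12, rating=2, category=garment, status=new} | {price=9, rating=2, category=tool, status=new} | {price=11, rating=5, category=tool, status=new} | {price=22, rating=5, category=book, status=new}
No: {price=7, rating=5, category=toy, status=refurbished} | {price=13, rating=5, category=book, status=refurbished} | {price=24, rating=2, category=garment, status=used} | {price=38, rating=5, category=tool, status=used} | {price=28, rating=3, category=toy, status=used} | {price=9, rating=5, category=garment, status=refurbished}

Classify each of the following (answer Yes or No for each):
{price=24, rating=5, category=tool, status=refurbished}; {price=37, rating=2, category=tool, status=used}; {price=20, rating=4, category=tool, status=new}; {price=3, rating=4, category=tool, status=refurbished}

The distinguishing property — status is new — holds for all the 'Yes' cases and none of the 'No' cases.
{price=24, rating=5, category=tool, status=refurbished}: No (status is refurbished). {price=37, rating=2, category=tool, status=used}: No (status is used). {price=20, rating=4, category=tool, status=new}: Yes (status is new). {price=3, rating=4, category=tool, status=refurbished}: No (status is refurbished).

No, No, Yes, No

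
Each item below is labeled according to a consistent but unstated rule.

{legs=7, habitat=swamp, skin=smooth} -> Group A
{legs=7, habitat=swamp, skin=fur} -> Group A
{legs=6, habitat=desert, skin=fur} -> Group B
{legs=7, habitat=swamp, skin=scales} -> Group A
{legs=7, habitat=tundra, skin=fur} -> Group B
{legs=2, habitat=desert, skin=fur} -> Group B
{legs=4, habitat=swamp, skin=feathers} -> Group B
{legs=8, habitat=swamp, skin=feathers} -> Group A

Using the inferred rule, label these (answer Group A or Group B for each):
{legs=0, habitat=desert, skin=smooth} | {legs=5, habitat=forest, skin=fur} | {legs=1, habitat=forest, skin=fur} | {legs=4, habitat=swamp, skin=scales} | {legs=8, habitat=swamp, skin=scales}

Group B, Group B, Group B, Group B, Group A

Every 'Group A' example satisfies: habitat is swamp AND legs ≥ 6. None of the 'Group B' examples do.
{legs=0, habitat=desert, skin=smooth}: Group B (habitat is desert, legs = 0). {legs=5, habitat=forest, skin=fur}: Group B (habitat is forest, legs = 5). {legs=1, habitat=forest, skin=fur}: Group B (habitat is forest, legs = 1). {legs=4, habitat=swamp, skin=scales}: Group B (habitat is swamp, legs = 4). {legs=8, habitat=swamp, skin=scales}: Group A (habitat is swamp, legs = 8).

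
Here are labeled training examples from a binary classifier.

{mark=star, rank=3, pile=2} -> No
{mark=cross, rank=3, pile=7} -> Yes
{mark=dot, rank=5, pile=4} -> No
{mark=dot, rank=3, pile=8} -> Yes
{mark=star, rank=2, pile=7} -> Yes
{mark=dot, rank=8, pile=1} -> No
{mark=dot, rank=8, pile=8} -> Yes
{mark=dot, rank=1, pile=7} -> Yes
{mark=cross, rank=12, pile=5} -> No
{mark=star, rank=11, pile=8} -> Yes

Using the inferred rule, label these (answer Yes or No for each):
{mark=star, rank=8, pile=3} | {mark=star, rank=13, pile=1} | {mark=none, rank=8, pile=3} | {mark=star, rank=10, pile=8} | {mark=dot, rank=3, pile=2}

No, No, No, Yes, No

The classifier is using: pile ≥ 7.
{mark=star, rank=8, pile=3}: pile = 3 — fails the rule, so No. {mark=star, rank=13, pile=1}: pile = 1 — fails the rule, so No. {mark=none, rank=8, pile=3}: pile = 3 — fails the rule, so No. {mark=star, rank=10, pile=8}: pile = 8 — fits, so Yes. {mark=dot, rank=3, pile=2}: pile = 2 — fails the rule, so No.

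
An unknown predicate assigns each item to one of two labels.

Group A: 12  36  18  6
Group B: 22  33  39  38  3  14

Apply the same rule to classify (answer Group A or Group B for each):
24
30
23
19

Group A, Group A, Group B, Group B

One predicate separates the groups cleanly: multiple of 6.
24: 24 = 6·4, checks out → Group A.
30: 30 = 6·5, checks out → Group A.
23: 23 = 6·3 + 5, does not pass → Group B.
19: 19 = 6·3 + 1, does not pass → Group B.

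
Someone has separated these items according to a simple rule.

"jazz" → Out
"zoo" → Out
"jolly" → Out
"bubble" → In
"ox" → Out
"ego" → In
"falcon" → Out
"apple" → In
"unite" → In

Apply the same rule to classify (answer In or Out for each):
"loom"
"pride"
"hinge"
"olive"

The rule appears to be: contains 'e'.
"loom": Out (no 'e'). "pride": In (has 'e'). "hinge": In (has 'e'). "olive": In (has 'e').

Out, In, In, In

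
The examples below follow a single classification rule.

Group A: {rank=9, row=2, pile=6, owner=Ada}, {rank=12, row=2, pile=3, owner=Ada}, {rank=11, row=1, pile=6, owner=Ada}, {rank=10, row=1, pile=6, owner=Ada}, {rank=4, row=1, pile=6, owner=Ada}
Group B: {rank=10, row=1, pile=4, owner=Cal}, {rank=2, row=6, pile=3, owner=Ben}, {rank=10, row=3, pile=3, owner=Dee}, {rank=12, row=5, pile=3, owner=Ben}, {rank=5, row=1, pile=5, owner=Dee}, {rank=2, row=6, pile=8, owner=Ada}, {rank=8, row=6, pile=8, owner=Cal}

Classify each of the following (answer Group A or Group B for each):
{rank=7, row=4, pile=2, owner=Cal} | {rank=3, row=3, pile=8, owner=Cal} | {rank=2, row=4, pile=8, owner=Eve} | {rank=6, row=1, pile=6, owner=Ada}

Every 'Group A' example satisfies: owner is Ada AND row ≤ 2. None of the 'Group B' examples do.
Group B: {rank=7, row=4, pile=2, owner=Cal}, since owner is Cal, row = 4.
Group B: {rank=3, row=3, pile=8, owner=Cal}, since owner is Cal, row = 3.
Group B: {rank=2, row=4, pile=8, owner=Eve}, since owner is Eve, row = 4.
Group A: {rank=6, row=1, pile=6, owner=Ada}, since owner is Ada, row = 1.

Group B, Group B, Group B, Group A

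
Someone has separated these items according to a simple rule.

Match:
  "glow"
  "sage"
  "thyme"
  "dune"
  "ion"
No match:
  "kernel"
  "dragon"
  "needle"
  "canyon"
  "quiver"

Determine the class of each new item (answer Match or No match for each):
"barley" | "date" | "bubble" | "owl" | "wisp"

No match, Match, No match, Match, Match

One predicate separates the groups cleanly: length ≤ 5.
"barley" — length 6, hence No match. "date" — length 4, hence Match. "bubble" — length 6, hence No match. "owl" — length 3, hence Match. "wisp" — length 4, hence Match.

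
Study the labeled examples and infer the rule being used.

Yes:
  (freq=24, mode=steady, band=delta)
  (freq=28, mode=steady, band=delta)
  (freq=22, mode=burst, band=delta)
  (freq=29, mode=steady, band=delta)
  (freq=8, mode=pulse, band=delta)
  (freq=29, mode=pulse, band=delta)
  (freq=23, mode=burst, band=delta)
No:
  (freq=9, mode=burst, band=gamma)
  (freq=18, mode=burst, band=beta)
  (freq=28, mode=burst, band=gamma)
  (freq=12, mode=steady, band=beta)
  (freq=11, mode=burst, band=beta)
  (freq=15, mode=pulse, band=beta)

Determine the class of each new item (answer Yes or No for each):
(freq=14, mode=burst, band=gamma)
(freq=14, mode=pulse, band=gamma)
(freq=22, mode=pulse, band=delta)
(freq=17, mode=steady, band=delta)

The pattern is that an item is 'Yes' exactly when: band is delta.
(freq=14, mode=burst, band=gamma): band is gamma, does not satisfy this → No. (freq=14, mode=pulse, band=gamma): band is gamma, does not satisfy this → No. (freq=22, mode=pulse, band=delta): band is delta, qualifies → Yes. (freq=17, mode=steady, band=delta): band is delta, qualifies → Yes.

No, No, Yes, Yes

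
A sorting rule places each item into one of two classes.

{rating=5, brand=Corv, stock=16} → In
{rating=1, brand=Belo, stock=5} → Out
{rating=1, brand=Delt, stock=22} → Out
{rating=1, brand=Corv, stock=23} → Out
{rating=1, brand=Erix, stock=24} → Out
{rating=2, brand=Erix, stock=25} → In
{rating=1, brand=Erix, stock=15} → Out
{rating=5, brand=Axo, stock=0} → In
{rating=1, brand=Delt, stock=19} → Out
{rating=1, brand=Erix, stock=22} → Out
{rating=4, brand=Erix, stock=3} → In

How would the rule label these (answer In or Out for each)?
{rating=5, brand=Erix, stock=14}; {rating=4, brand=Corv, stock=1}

In, In

The rule appears to be: rating ≥ 2.
{rating=5, brand=Erix, stock=14}: rating = 5, has this property → In. {rating=4, brand=Corv, stock=1}: rating = 4, has this property → In.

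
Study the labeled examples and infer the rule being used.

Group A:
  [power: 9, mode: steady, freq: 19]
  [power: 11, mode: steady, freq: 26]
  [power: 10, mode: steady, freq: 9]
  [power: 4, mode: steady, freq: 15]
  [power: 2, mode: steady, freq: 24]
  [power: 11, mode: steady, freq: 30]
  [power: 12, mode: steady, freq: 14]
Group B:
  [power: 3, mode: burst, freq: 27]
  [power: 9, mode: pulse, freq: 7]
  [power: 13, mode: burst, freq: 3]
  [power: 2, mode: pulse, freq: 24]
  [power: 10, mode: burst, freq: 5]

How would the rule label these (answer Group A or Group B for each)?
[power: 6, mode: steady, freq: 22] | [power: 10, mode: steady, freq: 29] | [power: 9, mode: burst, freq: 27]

Group A, Group A, Group B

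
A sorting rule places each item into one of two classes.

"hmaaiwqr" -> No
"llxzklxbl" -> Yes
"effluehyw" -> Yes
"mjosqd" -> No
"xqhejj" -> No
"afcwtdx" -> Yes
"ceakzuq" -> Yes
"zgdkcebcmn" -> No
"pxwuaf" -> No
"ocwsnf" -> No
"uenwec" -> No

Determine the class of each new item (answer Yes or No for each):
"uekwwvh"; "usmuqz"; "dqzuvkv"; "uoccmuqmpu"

All 'Yes' examples share one property — odd length — and every 'No' example lacks it.
"uekwwvh" — length 7, hence Yes.
"usmuqz" — length 6, hence No.
"dqzuvkv" — length 7, hence Yes.
"uoccmuqmpu" — length 10, hence No.

Yes, No, Yes, No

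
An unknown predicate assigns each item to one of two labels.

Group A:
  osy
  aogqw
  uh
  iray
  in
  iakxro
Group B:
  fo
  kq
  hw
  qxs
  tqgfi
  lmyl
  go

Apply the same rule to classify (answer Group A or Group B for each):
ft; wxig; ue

Group B, Group B, Group A

The distinguishing property — starts with a vowel — holds for all the 'Group A' cases and none of the 'Group B' cases.
Group B: ft, since starts with 'f'.
Group B: wxig, since starts with 'w'.
Group A: ue, since starts with 'u'.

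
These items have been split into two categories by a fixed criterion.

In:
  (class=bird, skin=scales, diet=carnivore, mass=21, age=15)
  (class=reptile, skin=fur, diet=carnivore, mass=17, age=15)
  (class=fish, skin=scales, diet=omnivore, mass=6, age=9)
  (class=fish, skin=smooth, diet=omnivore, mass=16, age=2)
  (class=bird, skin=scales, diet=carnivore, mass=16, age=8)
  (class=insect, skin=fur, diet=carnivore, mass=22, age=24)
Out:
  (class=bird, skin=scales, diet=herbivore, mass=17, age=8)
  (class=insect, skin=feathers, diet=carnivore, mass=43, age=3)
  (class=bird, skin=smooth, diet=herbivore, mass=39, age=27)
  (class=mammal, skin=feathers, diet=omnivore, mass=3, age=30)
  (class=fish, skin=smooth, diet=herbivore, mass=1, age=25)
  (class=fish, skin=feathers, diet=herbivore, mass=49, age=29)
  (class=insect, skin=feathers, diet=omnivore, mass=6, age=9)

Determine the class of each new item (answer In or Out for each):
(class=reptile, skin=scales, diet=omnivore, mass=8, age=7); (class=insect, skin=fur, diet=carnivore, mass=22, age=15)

In, In

Every 'In' example satisfies: skin is not feathers AND diet is not herbivore. None of the 'Out' examples do.
(class=reptile, skin=scales, diet=omnivore, mass=8, age=7) — skin is scales, diet is omnivore, hence In.
(class=insect, skin=fur, diet=carnivore, mass=22, age=15) — skin is fur, diet is carnivore, hence In.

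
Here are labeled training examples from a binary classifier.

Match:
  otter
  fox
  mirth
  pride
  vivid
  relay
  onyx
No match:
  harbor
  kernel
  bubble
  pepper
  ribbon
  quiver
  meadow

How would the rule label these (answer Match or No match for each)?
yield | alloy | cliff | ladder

Match, Match, Match, No match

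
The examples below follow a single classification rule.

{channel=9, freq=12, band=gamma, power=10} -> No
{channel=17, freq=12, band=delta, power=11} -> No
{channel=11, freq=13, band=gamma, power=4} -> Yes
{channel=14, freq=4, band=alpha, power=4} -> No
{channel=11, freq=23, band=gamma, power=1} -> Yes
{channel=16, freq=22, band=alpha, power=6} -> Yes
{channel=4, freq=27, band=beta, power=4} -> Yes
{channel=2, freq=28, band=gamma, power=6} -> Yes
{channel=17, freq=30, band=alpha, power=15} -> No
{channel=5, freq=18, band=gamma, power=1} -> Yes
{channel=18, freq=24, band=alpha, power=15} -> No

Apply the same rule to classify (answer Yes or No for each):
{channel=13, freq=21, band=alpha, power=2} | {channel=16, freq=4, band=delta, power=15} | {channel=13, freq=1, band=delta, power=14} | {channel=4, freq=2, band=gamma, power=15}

Rule: freq ≥ 12 AND power ≤ 6. This holds for each 'Yes' example and fails for each 'No' one.

Yes, No, No, No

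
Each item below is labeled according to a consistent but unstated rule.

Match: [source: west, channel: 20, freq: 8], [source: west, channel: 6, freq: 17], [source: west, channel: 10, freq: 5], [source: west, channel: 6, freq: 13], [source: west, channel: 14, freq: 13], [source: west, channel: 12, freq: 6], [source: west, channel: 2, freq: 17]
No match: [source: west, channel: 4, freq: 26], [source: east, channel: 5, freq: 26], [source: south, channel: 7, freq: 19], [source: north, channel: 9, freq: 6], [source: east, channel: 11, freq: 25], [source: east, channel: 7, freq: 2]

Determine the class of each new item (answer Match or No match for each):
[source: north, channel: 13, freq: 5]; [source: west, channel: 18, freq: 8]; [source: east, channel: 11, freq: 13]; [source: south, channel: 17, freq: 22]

A rule that fits every label: source is west AND freq ≤ 17 — true of each 'Match' example, false of each 'No match' one.
[source: north, channel: 13, freq: 5] — source is north, freq = 5, hence No match. [source: west, channel: 18, freq: 8] — source is west, freq = 8, hence Match. [source: east, channel: 11, freq: 13] — source is east, freq = 13, hence No match. [source: south, channel: 17, freq: 22] — source is south, freq = 22, hence No match.

No match, Match, No match, No match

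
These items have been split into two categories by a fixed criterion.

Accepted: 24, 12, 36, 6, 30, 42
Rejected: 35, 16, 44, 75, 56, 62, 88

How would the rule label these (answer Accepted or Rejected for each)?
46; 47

Every 'Accepted' example satisfies: multiple of 6. None of the 'Rejected' examples do.

Rejected, Rejected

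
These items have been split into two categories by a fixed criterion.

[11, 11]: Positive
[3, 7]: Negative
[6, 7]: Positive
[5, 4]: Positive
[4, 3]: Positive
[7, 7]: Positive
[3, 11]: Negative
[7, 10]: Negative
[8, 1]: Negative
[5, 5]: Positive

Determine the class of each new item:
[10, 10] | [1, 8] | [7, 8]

Positive, Negative, Positive

All 'Positive' examples share one property — |first − second| ≤ 1 — and every 'Negative' example lacks it.
[10, 10]: |10−10| = 0 — fits, so Positive.
[1, 8]: |1−8| = 7 — doesn't qualify, so Negative.
[7, 8]: |7−8| = 1 — fits, so Positive.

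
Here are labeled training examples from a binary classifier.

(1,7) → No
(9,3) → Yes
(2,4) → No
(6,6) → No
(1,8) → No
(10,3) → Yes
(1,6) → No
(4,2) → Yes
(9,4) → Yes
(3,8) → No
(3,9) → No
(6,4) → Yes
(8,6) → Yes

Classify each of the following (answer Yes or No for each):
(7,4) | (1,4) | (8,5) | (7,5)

Rule: first > second. This holds for each 'Yes' example and fails for each 'No' one.

Yes, No, Yes, Yes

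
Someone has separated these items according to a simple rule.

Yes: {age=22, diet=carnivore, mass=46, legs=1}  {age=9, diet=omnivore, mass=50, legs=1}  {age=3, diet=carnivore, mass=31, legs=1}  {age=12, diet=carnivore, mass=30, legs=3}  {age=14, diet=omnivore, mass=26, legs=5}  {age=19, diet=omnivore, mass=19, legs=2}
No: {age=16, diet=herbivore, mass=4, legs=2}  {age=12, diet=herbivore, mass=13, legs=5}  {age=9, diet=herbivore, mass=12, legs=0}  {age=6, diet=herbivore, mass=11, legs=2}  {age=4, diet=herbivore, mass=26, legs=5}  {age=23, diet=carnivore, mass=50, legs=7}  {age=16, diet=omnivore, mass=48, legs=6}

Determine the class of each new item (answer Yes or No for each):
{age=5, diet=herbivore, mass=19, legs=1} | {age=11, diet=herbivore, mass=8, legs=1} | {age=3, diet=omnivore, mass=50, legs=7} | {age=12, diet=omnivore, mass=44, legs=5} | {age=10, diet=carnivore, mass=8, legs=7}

No, No, No, Yes, No

Rule: diet is not herbivore AND legs ≤ 5. This holds for each 'Yes' example and fails for each 'No' one.
{age=5, diet=herbivore, mass=19, legs=1}: diet is herbivore, legs = 1, does not satisfy this → No. {age=11, diet=herbivore, mass=8, legs=1}: diet is herbivore, legs = 1, does not satisfy this → No. {age=3, diet=omnivore, mass=50, legs=7}: diet is omnivore, legs = 7, does not satisfy this → No. {age=12, diet=omnivore, mass=44, legs=5}: diet is omnivore, legs = 5, passes → Yes. {age=10, diet=carnivore, mass=8, legs=7}: diet is carnivore, legs = 7, does not satisfy this → No.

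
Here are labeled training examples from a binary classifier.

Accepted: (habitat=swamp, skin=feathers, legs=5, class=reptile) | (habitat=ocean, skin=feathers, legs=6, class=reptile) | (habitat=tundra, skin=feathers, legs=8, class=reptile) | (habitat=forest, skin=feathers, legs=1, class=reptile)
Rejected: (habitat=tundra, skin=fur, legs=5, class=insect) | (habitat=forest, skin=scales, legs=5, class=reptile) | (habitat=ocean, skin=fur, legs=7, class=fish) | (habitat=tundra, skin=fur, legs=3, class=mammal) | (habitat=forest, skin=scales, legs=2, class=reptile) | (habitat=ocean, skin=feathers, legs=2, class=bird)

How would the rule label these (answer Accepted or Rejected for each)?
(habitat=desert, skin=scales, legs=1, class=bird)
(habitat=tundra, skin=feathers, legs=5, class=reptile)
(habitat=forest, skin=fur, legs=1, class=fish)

Rejected, Accepted, Rejected

The simplest hypothesis consistent with all the labels is: skin is feathers AND class is reptile.
(habitat=desert, skin=scales, legs=1, class=bird): skin is scales, class is bird — doesn't qualify, so Rejected.
(habitat=tundra, skin=feathers, legs=5, class=reptile): skin is feathers, class is reptile — fits, so Accepted.
(habitat=forest, skin=fur, legs=1, class=fish): skin is fur, class is fish — doesn't qualify, so Rejected.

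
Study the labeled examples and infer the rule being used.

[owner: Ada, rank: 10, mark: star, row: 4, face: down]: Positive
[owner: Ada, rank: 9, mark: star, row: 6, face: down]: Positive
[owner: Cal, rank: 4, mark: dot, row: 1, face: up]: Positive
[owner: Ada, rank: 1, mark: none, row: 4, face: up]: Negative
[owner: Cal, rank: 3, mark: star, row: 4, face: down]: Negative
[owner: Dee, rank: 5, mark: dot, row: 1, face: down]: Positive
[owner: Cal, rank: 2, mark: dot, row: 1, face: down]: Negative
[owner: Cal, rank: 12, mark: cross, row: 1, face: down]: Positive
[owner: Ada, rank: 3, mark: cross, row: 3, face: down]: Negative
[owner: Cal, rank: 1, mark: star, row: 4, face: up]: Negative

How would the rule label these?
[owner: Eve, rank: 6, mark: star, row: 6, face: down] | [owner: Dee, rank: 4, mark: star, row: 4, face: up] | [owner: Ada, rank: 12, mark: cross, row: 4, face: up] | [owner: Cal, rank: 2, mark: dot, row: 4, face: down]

'Positive' ⟺ rank ≥ 4.
[owner: Eve, rank: 6, mark: star, row: 6, face: down]: rank = 6 — fits, so Positive. [owner: Dee, rank: 4, mark: star, row: 4, face: up]: rank = 4 — fits, so Positive. [owner: Ada, rank: 12, mark: cross, row: 4, face: up]: rank = 12 — fits, so Positive. [owner: Cal, rank: 2, mark: dot, row: 4, face: down]: rank = 2 — fails this test, so Negative.

Positive, Positive, Positive, Negative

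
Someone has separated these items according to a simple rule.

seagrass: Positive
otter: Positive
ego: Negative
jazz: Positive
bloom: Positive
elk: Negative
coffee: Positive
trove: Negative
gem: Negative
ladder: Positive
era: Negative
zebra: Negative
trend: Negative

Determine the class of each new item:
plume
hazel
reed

Negative, Negative, Positive

Rule: has a double letter. This holds for each 'Positive' example and fails for each 'Negative' one.
plume — no doubled letter, hence Negative.
hazel — no doubled letter, hence Negative.
reed — 'ee' doubled, hence Positive.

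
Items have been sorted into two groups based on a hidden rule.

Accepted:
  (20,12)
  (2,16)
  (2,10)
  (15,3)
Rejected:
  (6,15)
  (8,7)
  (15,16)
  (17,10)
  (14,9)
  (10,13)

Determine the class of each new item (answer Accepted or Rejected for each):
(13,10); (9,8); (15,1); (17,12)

The simplest hypothesis consistent with all the labels is: sum is even.
Rejected: (13,10), since 13+10 = 23. Rejected: (9,8), since 9+8 = 17. Accepted: (15,1), since 15+1 = 16. Rejected: (17,12), since 17+12 = 29.

Rejected, Rejected, Accepted, Rejected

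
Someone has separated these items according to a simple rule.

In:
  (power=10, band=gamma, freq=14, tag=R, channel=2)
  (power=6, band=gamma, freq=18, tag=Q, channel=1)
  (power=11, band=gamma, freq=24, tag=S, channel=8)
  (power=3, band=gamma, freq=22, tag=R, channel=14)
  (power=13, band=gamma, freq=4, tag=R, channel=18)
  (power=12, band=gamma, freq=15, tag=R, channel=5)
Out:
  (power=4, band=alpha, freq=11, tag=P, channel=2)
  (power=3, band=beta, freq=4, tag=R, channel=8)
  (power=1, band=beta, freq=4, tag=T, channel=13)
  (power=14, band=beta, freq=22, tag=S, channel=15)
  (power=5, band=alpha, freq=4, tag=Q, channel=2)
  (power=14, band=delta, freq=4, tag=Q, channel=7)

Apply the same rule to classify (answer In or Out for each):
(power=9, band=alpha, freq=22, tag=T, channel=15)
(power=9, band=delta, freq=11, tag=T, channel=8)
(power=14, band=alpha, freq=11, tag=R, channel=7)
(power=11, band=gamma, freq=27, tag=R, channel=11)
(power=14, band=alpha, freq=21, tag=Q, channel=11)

Out, Out, Out, In, Out

The pattern is that an item is 'In' exactly when: band is gamma.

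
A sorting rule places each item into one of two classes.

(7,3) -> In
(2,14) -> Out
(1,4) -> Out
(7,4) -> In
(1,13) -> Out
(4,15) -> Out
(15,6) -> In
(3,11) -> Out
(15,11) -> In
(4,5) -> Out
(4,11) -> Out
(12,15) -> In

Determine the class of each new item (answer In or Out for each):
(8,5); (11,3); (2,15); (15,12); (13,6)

The simplest hypothesis consistent with all the labels is: first ≥ 5.
In: (8,5), since first 8.
In: (11,3), since first 11.
Out: (2,15), since first 2.
In: (15,12), since first 15.
In: (13,6), since first 13.

In, In, Out, In, In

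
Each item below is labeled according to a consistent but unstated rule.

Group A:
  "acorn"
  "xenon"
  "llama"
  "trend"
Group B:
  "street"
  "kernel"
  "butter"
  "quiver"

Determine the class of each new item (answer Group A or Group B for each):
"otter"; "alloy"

Every 'Group A' example satisfies: odd length. None of the 'Group B' examples do.
"otter": length 5, passes → Group A. "alloy": length 5, passes → Group A.

Group A, Group A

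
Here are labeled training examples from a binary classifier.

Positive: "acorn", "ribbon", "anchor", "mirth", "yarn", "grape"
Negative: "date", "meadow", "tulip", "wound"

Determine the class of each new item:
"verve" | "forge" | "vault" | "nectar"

Positive, Positive, Negative, Positive

One predicate separates the groups cleanly: contains 'r'.
"verve": has 'r' — passes, so Positive. "forge": has 'r' — passes, so Positive. "vault": no 'r' — doesn't qualify, so Negative. "nectar": has 'r' — passes, so Positive.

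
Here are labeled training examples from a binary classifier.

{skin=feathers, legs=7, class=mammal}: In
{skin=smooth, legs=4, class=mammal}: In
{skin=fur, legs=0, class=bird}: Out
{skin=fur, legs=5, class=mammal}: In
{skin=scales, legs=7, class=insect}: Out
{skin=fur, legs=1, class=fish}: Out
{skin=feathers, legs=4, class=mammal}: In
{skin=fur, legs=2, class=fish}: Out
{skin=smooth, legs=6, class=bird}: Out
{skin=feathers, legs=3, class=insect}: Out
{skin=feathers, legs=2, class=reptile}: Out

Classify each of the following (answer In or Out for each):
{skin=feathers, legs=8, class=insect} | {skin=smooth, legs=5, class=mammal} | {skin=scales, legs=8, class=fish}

Out, In, Out

Comparing the two groups points to one rule — class is mammal.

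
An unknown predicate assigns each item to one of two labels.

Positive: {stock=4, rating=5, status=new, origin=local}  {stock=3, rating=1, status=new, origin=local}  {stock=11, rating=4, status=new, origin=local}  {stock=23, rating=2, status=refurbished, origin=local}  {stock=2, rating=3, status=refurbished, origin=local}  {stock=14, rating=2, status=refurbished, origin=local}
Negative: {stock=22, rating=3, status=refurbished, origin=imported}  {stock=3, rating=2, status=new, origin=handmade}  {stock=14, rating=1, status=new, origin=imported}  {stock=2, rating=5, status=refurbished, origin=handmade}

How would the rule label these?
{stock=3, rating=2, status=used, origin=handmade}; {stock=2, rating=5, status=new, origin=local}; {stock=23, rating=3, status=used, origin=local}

Negative, Positive, Positive

Comparing the two groups points to one rule — origin is local.
{stock=3, rating=2, status=used, origin=handmade} → origin is handmade → Negative.
{stock=2, rating=5, status=new, origin=local} → origin is local → Positive.
{stock=23, rating=3, status=used, origin=local} → origin is local → Positive.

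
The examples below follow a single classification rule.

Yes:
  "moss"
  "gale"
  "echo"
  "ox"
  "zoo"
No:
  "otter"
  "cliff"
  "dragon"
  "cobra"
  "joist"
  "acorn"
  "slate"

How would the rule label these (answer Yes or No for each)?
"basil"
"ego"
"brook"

No, Yes, No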